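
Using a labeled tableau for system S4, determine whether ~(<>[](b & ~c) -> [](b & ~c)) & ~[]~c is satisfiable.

Satisfiable

1. ~(<>[](b & ~c) -> [](b & ~c)) & ~[]~c, w0
2. ~(<>[](b & ~c) -> [](b & ~c)), w0
3. ~[]~c, w0
4. <>[](b & ~c), w0
5. ~[](b & ~c), w0
6. c, w1
7. [](b & ~c), w2
8. b & ~c, w2
9. b, w2
10. ~c, w2
11. ~(b & ~c), w3
12. c, w3
Accessibility: w0Rw0, w0Rw1, w0Rw2, w0Rw3, w1Rw1, w2Rw2, w3Rw3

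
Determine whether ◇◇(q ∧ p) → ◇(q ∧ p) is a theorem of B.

Tableau for the negation ¬(◇◇(q ∧ p) → ◇(q ∧ p)):
1. ¬(◇◇(q ∧ p) → ◇(q ∧ p)), 0
2. ◇◇(q ∧ p), 0
3. ¬◇(q ∧ p), 0
4. ¬(q ∧ p), 0
5. ¬p, 0
6. ◇(q ∧ p), 1
7. ¬(q ∧ p), 1
8. ¬p, 1
9. q ∧ p, 2
10. q, 2
11. p, 2
Accessibility: 0R0, 0R1, 1R0, 1R1, 1R2, 2R1, 2R2
The negation has an open branch (countermodel exists).

Invalid (countermodel exists)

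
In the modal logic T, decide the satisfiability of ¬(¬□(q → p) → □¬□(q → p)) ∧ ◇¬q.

1. ¬(¬□(q → p) → □¬□(q → p)) ∧ ◇¬q, u
2. ¬(¬□(q → p) → □¬□(q → p)), u
3. ◇¬q, u
4. ¬□(q → p), u
5. ¬□¬□(q → p), u
6. ¬q, v
7. ¬(q → p), w
8. q, w
9. ¬p, w
10. □(q → p), x
11. q → p, x
12. p, x
Accessibility: uRu, uRv, uRw, uRx, vRv, wRw, xRx

Satisfiable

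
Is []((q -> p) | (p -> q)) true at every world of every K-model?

Tableau for the negation ~[]((q -> p) | (p -> q)):
1. ~[]((q -> p) | (p -> q)), u
2. ~((q -> p) | (p -> q)), v
3. ~(q -> p), v
4. ~(p -> q), v
5. q, v
6. ~p, v
7. p, v
8. ~q, v
Accessibility: uRv
Branch closes: p and ~p both at v.
All branches of the negation close; one closing branch shown above.

Valid in K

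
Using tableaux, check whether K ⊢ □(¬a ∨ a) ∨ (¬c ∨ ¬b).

Tableau for the negation ¬(□(¬a ∨ a) ∨ (¬c ∨ ¬b)):
1. ¬(□(¬a ∨ a) ∨ (¬c ∨ ¬b)), w0
2. ¬□(¬a ∨ a), w0
3. ¬(¬c ∨ ¬b), w0
4. c, w0
5. b, w0
6. ¬(¬a ∨ a), w1
7. a, w1
8. ¬a, w1
Accessibility: w0Rw1
Branch closes: a and ¬a both at w1.
All branches of the negation close; one closing branch shown above.

Valid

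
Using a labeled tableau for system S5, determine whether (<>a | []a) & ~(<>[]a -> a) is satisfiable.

No, unsatisfiable

1. (<>a | []a) & ~(<>[]a -> a), 0
2. <>a | []a, 0   [&-rule on 1]
3. ~(<>[]a -> a), 0   [&-rule on 1]
4. <>[]a, 0   [~->-rule on 3]
5. ~a, 0   [~->-rule on 3]
6. <>a, 0   [|-rule on 2 (branches; this branch)]
7. []a, 1   [<>-rule on 4: fresh world 1, 0R1]
8. a, 0   [[]-rule on 7 via 1R0]
Accessibility: 0R0, 0R1, 1R0, 1R1
Branch closes: a and ~a both at 0.
All branches of the tableau close; one closing branch shown above.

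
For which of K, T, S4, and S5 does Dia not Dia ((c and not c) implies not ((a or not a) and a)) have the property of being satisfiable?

K-tableau for the formula:
1. Dia not Dia ((c and not c) implies not ((a or not a) and a)), 0
2. not Dia ((c and not c) implies not ((a or not a) and a)), 1
Accessibility: 0R1
Complete open branch: satisfiable in K.
T-tableau for the formula:
1. Dia not Dia ((c and not c) implies not ((a or not a) and a)), 0
2. not Dia ((c and not c) implies not ((a or not a) and a)), 1
3. not ((c and not c) implies not ((a or not a) and a)), 1
4. c and not c, 1
5. (a or not a) and a, 1
6. c, 1
7. not c, 1
Accessibility: 0R0, 0R1, 1R1
Branch closes: c and not c both at 1.
Every branch closes (one shown): unsatisfiable in T, hence also in S4, S5 (every S4/S5-frame is a T-frame).

K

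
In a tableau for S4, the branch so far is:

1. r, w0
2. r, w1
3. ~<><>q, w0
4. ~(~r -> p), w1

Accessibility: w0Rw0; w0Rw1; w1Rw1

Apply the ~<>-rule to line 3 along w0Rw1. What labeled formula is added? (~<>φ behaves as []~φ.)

~<>q, w1

~<>φ behaves as []~φ: propagate the negated body to each accessible world.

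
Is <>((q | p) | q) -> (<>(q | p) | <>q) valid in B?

Tableau for the negation ~(<>((q | p) | q) -> (<>(q | p) | <>q)):
1. ~(<>((q | p) | q) -> (<>(q | p) | <>q)), w0
2. <>((q | p) | q), w0
3. ~(<>(q | p) | <>q), w0
4. ~<>(q | p), w0
5. ~<>q, w0
6. ~(q | p), w0
7. ~q, w0
8. ~p, w0
9. (q | p) | q, w1
10. ~(q | p), w1
11. ~q, w1
12. ~p, w1
13. q | p, w1
14. p, w1
Accessibility: w0Rw0, w0Rw1, w1Rw0, w1Rw1
Branch closes: p and ~p both at w1.
All branches of the negation close; one closing branch shown above.

Valid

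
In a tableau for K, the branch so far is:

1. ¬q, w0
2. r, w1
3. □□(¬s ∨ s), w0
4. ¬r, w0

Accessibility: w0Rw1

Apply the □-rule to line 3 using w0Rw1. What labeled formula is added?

□(¬s ∨ s), w1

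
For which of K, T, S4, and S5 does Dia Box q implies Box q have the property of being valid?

S5-tableau for the negation not (Dia Box q implies Box q):
1. not (Dia Box q implies Box q), w0
2. Dia Box q, w0
3. not Box q, w0
4. Box q, w1
5. q, w0
6. q, w1
7. not q, w2
8. q, w2
Accessibility: w0Rw0, w0Rw1, w0Rw2, w1Rw0, w1Rw1, w1Rw2, w2Rw0, w2Rw1, w2Rw2
Branch closes: q and not q both at w2.
Every branch closes (one shown): valid in S5.
S4-tableau for the negation not (Dia Box q implies Box q):
1. not (Dia Box q implies Box q), w0
2. Dia Box q, w0
3. not Box q, w0
4. Box q, w1
5. q, w1
6. not q, w2
Accessibility: w0Rw0, w0Rw1, w0Rw2, w1Rw1, w2Rw2
Complete open branch: countermodel on an S4-frame, so not valid in S4, nor in K, T (the same frame is also a K-frame and a T-frame).

S5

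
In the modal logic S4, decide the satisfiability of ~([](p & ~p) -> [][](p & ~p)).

1. ~([](p & ~p) -> [][](p & ~p)), 0
2. [](p & ~p), 0   [~->-rule on 1]
3. ~[][](p & ~p), 0   [~->-rule on 1]
4. p & ~p, 0   [[]-rule on 2 via 0R0]
5. p, 0   [&-rule on 4]
6. ~p, 0   [&-rule on 4]
Accessibility: 0R0
Branch closes: p and ~p both at 0.
(One branch shown.) All branches close.

No, unsatisfiable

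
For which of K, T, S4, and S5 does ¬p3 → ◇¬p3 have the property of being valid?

T, S4, S5

K-tableau for the negation ¬(¬p3 → ◇¬p3):
1. ¬(¬p3 → ◇¬p3), 0
2. ¬p3, 0   [¬→-rule on 1]
3. ¬◇¬p3, 0   [¬→-rule on 1]
Complete open branch: countermodel on a K-frame, so not valid in K.
T-tableau for the negation ¬(¬p3 → ◇¬p3):
1. ¬(¬p3 → ◇¬p3), 0
2. ¬p3, 0   [¬→-rule on 1]
3. ¬◇¬p3, 0   [¬→-rule on 1]
4. p3, 0   [¬◇-rule on 3 via 0R0]
Accessibility: 0R0
Branch closes: p3 and ¬p3 both at 0.
Every branch closes (one shown): valid in T, hence also in S4, S5 (every theorem of T is a theorem of S4 and S5).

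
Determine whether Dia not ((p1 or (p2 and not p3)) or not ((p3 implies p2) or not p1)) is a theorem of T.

Tableau for the negation not Dia not ((p1 or (p2 and not p3)) or not ((p3 implies p2) or not p1)):
1. not Dia not ((p1 or (p2 and not p3)) or not ((p3 implies p2) or not p1)), u
2. (p1 or (p2 and not p3)) or not ((p3 implies p2) or not p1), u
3. not ((p3 implies p2) or not p1), u
4. not (p3 implies p2), u
5. p1, u
6. p3, u
7. not p2, u
Accessibility: uRu
The negation has an open branch (countermodel exists).

Not valid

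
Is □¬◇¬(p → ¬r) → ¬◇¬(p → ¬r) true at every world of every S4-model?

Tableau for the negation ¬(□¬◇¬(p → ¬r) → ¬◇¬(p → ¬r)):
1. ¬(□¬◇¬(p → ¬r) → ¬◇¬(p → ¬r)), 0
2. □¬◇¬(p → ¬r), 0
3. ◇¬(p → ¬r), 0
4. ¬◇¬(p → ¬r), 0
5. p → ¬r, 0
6. ¬r, 0
7. ¬(p → ¬r), 1
8. p, 1
9. r, 1
10. ¬◇¬(p → ¬r), 1
11. p → ¬r, 1
12. ¬r, 1
Accessibility: 0R0, 0R1, 1R1
Branch closes: r and ¬r both at 1.
Every branch of the negation's tableau closes; the branch above is one of them.

Valid in S4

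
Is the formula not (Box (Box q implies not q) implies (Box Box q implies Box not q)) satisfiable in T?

Unsatisfiable

1. not (Box (Box q implies not q) implies (Box Box q implies Box not q)), u
2. Box (Box q implies not q), u
3. not (Box Box q implies Box not q), u
4. Box Box q, u
5. not Box not q, u
6. Box q implies not q, u
7. Box q, u
8. q, u
9. not Box q, u
10. q, v
11. Box q implies not q, v
12. Box q, v
13. not Box q, v
14. not q, w
15. Box q implies not q, w
16. Box q, w
17. q, w
Accessibility: uRu, uRv, uRw, vRv, wRw
Branch closes: q and not q both at w.
(One branch shown.) All branches close.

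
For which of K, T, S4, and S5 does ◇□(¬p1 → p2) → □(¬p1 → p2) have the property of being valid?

S5-tableau for the negation ¬(◇□(¬p1 → p2) → □(¬p1 → p2)):
1. ¬(◇□(¬p1 → p2) → □(¬p1 → p2)), u
2. ◇□(¬p1 → p2), u
3. ¬□(¬p1 → p2), u
4. □(¬p1 → p2), v
5. ¬p1 → p2, u
6. ¬p1 → p2, v
7. p2, u
8. p2, v
9. ¬(¬p1 → p2), w
10. ¬p1, w
11. ¬p2, w
12. ¬p1 → p2, w
13. p2, w
Accessibility: uRu, uRv, uRw, vRu, vRv, vRw, wRu, wRv, wRw
Branch closes: p2 and ¬p2 both at w.
Every branch closes (one shown): valid in S5.
S4-tableau for the negation ¬(◇□(¬p1 → p2) → □(¬p1 → p2)):
1. ¬(◇□(¬p1 → p2) → □(¬p1 → p2)), u
2. ◇□(¬p1 → p2), u
3. ¬□(¬p1 → p2), u
4. □(¬p1 → p2), v
5. ¬p1 → p2, v
6. p2, v
7. ¬(¬p1 → p2), w
8. ¬p1, w
9. ¬p2, w
Accessibility: uRu, uRv, uRw, vRv, wRw
Complete open branch: countermodel on an S4-frame, so not valid in S4, nor in K, T (the same frame is also a K-frame and a T-frame).

S5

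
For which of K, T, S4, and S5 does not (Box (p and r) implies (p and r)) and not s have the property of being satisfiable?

T-tableau for the formula:
1. not (Box (p and r) implies (p and r)) and not s, w0
2. not (Box (p and r) implies (p and r)), w0
3. not s, w0
4. Box (p and r), w0
5. not (p and r), w0
6. p and r, w0
7. p, w0
8. r, w0
9. not r, w0
Accessibility: w0Rw0
Branch closes: r and not r both at w0.
Every branch closes (one shown): unsatisfiable in T, hence also in S4, S5 (every S4/S5-frame is a T-frame).
K-tableau for the formula:
1. not (Box (p and r) implies (p and r)) and not s, w0
2. not (Box (p and r) implies (p and r)), w0
3. not s, w0
4. Box (p and r), w0
5. not (p and r), w0
6. not r, w0
Complete open branch: satisfiable in K.

K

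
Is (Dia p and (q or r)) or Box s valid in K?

Invalid (countermodel exists)

Tableau for the negation not ((Dia p and (q or r)) or Box s):
1. not ((Dia p and (q or r)) or Box s), u
2. not (Dia p and (q or r)), u
3. not Box s, u
4. not (q or r), u
5. not q, u
6. not r, u
7. not s, v
Accessibility: uRv
The negation has an open branch (countermodel exists).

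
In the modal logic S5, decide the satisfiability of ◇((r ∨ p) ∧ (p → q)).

1. ◇((r ∨ p) ∧ (p → q)), 0
2. (r ∨ p) ∧ (p → q), 1
3. r ∨ p, 1
4. p → q, 1
5. p, 1
6. q, 1
Accessibility: 0R0, 0R1, 1R0, 1R1

Satisfiable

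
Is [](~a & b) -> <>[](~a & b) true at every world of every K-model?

Tableau for the negation ~([](~a & b) -> <>[](~a & b)):
1. ~([](~a & b) -> <>[](~a & b)), u
2. [](~a & b), u   [~->-rule on 1]
3. ~<>[](~a & b), u   [~->-rule on 1]
The negation has an open branch (countermodel exists).

Not valid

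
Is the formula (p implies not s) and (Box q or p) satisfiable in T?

1. (p implies not s) and (Box q or p), w0
2. p implies not s, w0
3. Box q or p, w0
4. not s, w0
5. p, w0
Accessibility: w0Rw0

Yes, satisfiable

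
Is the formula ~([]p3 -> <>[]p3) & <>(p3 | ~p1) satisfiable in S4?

1. ~([]p3 -> <>[]p3) & <>(p3 | ~p1), 0
2. ~([]p3 -> <>[]p3), 0
3. <>(p3 | ~p1), 0
4. []p3, 0
5. ~<>[]p3, 0
6. p3, 0
7. ~[]p3, 0
8. p3 | ~p1, 1
9. p3, 1
10. ~[]p3, 1
11. ~p1, 1
12. ~p3, 2
13. p3, 2
Accessibility: 0R0, 0R1, 0R2, 1R1, 2R2
Branch closes: p3 and ~p3 both at 2.
Every branch closes; the branch above is one of them.

Unsatisfiable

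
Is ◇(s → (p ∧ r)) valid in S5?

No, not valid

Tableau for the negation ¬◇(s → (p ∧ r)):
1. ¬◇(s → (p ∧ r)), 0
2. ¬(s → (p ∧ r)), 0
3. s, 0
4. ¬(p ∧ r), 0
5. ¬r, 0
Accessibility: 0R0
The negation has an open branch (countermodel exists).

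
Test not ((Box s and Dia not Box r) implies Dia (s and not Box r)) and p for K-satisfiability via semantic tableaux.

Unsatisfiable (every branch closes)

1. not ((Box s and Dia not Box r) implies Dia (s and not Box r)) and p, 0
2. not ((Box s and Dia not Box r) implies Dia (s and not Box r)), 0   [and-rule on 1]
3. p, 0   [and-rule on 1]
4. Box s and Dia not Box r, 0   [neg-implies-rule on 2]
5. not Dia (s and not Box r), 0   [neg-implies-rule on 2]
6. Box s, 0   [and-rule on 4]
7. Dia not Box r, 0   [and-rule on 4]
8. not Box r, 1   [Dia-rule on 7: fresh world 1, 0R1]
9. not (s and not Box r), 1   [neg-Dia-rule on 5 via 0R1]
10. s, 1   [Box-rule on 6 via 0R1]
11. Box r, 1   [neg-and-rule on 9 (branches; this branch)]
12. not r, 2   [neg-Box-rule on 8: fresh world 2, 1R2]
13. r, 2   [Box-rule on 11 via 1R2]
Accessibility: 0R1, 1R2
Branch closes: r and not r both at 2.
(One branch shown.) All branches close.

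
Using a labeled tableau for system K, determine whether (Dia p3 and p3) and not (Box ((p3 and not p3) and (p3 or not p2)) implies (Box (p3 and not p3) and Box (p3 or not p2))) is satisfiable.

No, unsatisfiable

1. (Dia p3 and p3) and not (Box ((p3 and not p3) and (p3 or not p2)) implies (Box (p3 and not p3) and Box (p3 or not p2))), 0
2. Dia p3 and p3, 0   [and-rule on 1]
3. not (Box ((p3 and not p3) and (p3 or not p2)) implies (Box (p3 and not p3) and Box (p3 or not p2))), 0   [and-rule on 1]
4. Dia p3, 0   [and-rule on 2]
5. p3, 0   [and-rule on 2]
6. Box ((p3 and not p3) and (p3 or not p2)), 0   [neg-implies-rule on 3]
7. not (Box (p3 and not p3) and Box (p3 or not p2)), 0   [neg-implies-rule on 3]
8. not Box (p3 or not p2), 0   [neg-and-rule on 7 (branches; this branch)]
9. p3, 1   [Dia-rule on 4: fresh world 1, 0R1]
10. (p3 and not p3) and (p3 or not p2), 1   [Box-rule on 6 via 0R1]
11. p3 and not p3, 1   [and-rule on 10]
12. p3 or not p2, 1   [and-rule on 10]
13. not p3, 1   [and-rule on 11]
Accessibility: 0R1
Branch closes: p3 and not p3 both at 1.
All branches of the tableau close; one closing branch shown above.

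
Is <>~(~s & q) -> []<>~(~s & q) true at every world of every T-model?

Invalid (countermodel exists)

Tableau for the negation ~(<>~(~s & q) -> []<>~(~s & q)):
1. ~(<>~(~s & q) -> []<>~(~s & q)), u
2. <>~(~s & q), u
3. ~[]<>~(~s & q), u
4. ~(~s & q), v
5. ~q, v
6. ~<>~(~s & q), w
7. ~s & q, w
8. ~s, w
9. q, w
Accessibility: uRu, uRv, uRw, vRv, wRw
The negation has an open branch (countermodel exists).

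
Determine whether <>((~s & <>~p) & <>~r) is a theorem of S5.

Tableau for the negation ~<>((~s & <>~p) & <>~r):
1. ~<>((~s & <>~p) & <>~r), w0
2. ~((~s & <>~p) & <>~r), w0
3. ~<>~r, w0
4. r, w0
Accessibility: w0Rw0
The negation has an open branch (countermodel exists).

Not valid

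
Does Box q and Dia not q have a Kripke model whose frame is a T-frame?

Unsatisfiable

1. Box q and Dia not q, 0
2. Box q, 0
3. Dia not q, 0
4. q, 0
5. not q, 1
6. q, 1
Accessibility: 0R0, 0R1, 1R1
Branch closes: q and not q both at 1.
Every branch closes; the branch above is one of them.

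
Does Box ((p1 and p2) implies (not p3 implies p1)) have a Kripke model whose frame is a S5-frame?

Satisfiable (open branch found)

1. Box ((p1 and p2) implies (not p3 implies p1)), 0
2. (p1 and p2) implies (not p3 implies p1), 0   [Box-rule on 1 via 0R0]
3. not p3 implies p1, 0   [implies-rule on 2 (branches; this branch)]
4. p1, 0   [implies-rule on 3 (branches; this branch)]
Accessibility: 0R0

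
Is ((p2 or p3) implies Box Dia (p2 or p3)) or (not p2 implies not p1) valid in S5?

Tableau for the negation not (((p2 or p3) implies Box Dia (p2 or p3)) or (not p2 implies not p1)):
1. not (((p2 or p3) implies Box Dia (p2 or p3)) or (not p2 implies not p1)), u
2. not ((p2 or p3) implies Box Dia (p2 or p3)), u
3. not (not p2 implies not p1), u
4. p2 or p3, u
5. not Box Dia (p2 or p3), u
6. not p2, u
7. p1, u
8. p3, u
9. not Dia (p2 or p3), v
10. not (p2 or p3), u
11. not p3, u
Accessibility: uRu, uRv, vRu, vRv
Branch closes: p3 and not p3 both at u.
All branches of the negation close; one closing branch shown above.

Yes, valid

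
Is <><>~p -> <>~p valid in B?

Invalid (countermodel exists)

Tableau for the negation ~(<><>~p -> <>~p):
1. ~(<><>~p -> <>~p), u
2. <><>~p, u
3. ~<>~p, u
4. p, u
5. <>~p, v
6. p, v
7. ~p, w
Accessibility: uRu, uRv, vRu, vRv, vRw, wRv, wRw
The negation has an open branch (countermodel exists).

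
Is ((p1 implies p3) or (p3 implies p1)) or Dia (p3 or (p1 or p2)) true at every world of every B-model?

Valid

Tableau for the negation not (((p1 implies p3) or (p3 implies p1)) or Dia (p3 or (p1 or p2))):
1. not (((p1 implies p3) or (p3 implies p1)) or Dia (p3 or (p1 or p2))), w0
2. not ((p1 implies p3) or (p3 implies p1)), w0
3. not Dia (p3 or (p1 or p2)), w0
4. not (p1 implies p3), w0
5. not (p3 implies p1), w0
6. p1, w0
7. not p3, w0
8. p3, w0
9. not p1, w0
Accessibility: w0Rw0
Branch closes: p3 and not p3 both at w0.
All branches of the negation close; one closing branch shown above.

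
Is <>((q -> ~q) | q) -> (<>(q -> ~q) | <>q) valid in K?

Tableau for the negation ~(<>((q -> ~q) | q) -> (<>(q -> ~q) | <>q)):
1. ~(<>((q -> ~q) | q) -> (<>(q -> ~q) | <>q)), w0
2. <>((q -> ~q) | q), w0
3. ~(<>(q -> ~q) | <>q), w0
4. ~<>(q -> ~q), w0
5. ~<>q, w0
6. (q -> ~q) | q, w1
7. ~(q -> ~q), w1
8. q, w1
9. ~q, w1
Accessibility: w0Rw1
Branch closes: q and ~q both at w1.
All branches of the negation close; one closing branch shown above.

Valid in K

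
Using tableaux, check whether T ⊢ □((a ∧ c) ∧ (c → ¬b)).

Tableau for the negation ¬□((a ∧ c) ∧ (c → ¬b)):
1. ¬□((a ∧ c) ∧ (c → ¬b)), 0
2. ¬((a ∧ c) ∧ (c → ¬b)), 1   [¬□-rule on 1: fresh world 1, 0R1]
3. ¬(c → ¬b), 1   [¬∧-rule on 2 (branches; this branch)]
4. c, 1   [¬→-rule on 3]
5. b, 1   [¬→-rule on 3]
Accessibility: 0R0, 0R1, 1R1
The negation has an open branch (countermodel exists).

Invalid (countermodel exists)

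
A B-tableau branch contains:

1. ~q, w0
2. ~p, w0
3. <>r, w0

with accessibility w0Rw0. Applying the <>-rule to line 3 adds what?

a fresh world w1 with w0Rw1, and r at w1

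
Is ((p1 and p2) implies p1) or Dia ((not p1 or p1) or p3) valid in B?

Yes, valid

Tableau for the negation not (((p1 and p2) implies p1) or Dia ((not p1 or p1) or p3)):
1. not (((p1 and p2) implies p1) or Dia ((not p1 or p1) or p3)), w0
2. not ((p1 and p2) implies p1), w0
3. not Dia ((not p1 or p1) or p3), w0
4. p1 and p2, w0
5. not p1, w0
6. p1, w0
7. p2, w0
Accessibility: w0Rw0
Branch closes: p1 and not p1 both at w0.
Every branch of the negation's tableau closes; the branch above is one of them.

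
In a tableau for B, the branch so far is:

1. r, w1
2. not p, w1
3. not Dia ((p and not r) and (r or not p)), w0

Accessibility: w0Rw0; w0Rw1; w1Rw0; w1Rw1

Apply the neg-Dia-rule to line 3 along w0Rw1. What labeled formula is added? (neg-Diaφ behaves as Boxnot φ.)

neg-Diaφ behaves as Boxnot φ: propagate the negated body to each accessible world.

not ((p and not r) and (r or not p)), w1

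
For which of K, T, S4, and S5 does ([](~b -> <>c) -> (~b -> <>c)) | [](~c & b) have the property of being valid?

T, S4, S5

T-tableau for the negation ~(([](~b -> <>c) -> (~b -> <>c)) | [](~c & b)):
1. ~(([](~b -> <>c) -> (~b -> <>c)) | [](~c & b)), w0
2. ~([](~b -> <>c) -> (~b -> <>c)), w0
3. ~[](~c & b), w0
4. [](~b -> <>c), w0
5. ~(~b -> <>c), w0
6. ~b, w0
7. ~<>c, w0
8. ~b -> <>c, w0
9. ~c, w0
10. <>c, w0
11. ~(~c & b), w1
12. ~b -> <>c, w1
13. ~c, w1
14. ~b, w1
15. <>c, w1
16. c, w2
17. ~b -> <>c, w2
18. ~c, w2
Accessibility: w0Rw0, w0Rw1, w0Rw2, w1Rw1, w2Rw2
Branch closes: c and ~c both at w2.
Every branch closes (one shown): valid in T, hence also in S4, S5 (every theorem of T is a theorem of S4 and S5).
K-tableau for the negation ~(([](~b -> <>c) -> (~b -> <>c)) | [](~c & b)):
1. ~(([](~b -> <>c) -> (~b -> <>c)) | [](~c & b)), w0
2. ~([](~b -> <>c) -> (~b -> <>c)), w0
3. ~[](~c & b), w0
4. [](~b -> <>c), w0
5. ~(~b -> <>c), w0
6. ~b, w0
7. ~<>c, w0
8. ~(~c & b), w1
9. ~b -> <>c, w1
10. ~c, w1
11. ~b, w1
12. <>c, w1
13. c, w2
Accessibility: w0Rw1, w1Rw2
Complete open branch: countermodel on a K-frame, so not valid in K.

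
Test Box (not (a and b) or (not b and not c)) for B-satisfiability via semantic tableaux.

Satisfiable

1. Box (not (a and b) or (not b and not c)), w0
2. not (a and b) or (not b and not c), w0
3. not b and not c, w0
4. not b, w0
5. not c, w0
Accessibility: w0Rw0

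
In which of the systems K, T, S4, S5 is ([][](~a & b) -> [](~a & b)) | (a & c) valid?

T, S4, S5

K-tableau for the negation ~(([][](~a & b) -> [](~a & b)) | (a & c)):
1. ~(([][](~a & b) -> [](~a & b)) | (a & c)), w0
2. ~([][](~a & b) -> [](~a & b)), w0   [~|-rule on 1]
3. ~(a & c), w0   [~|-rule on 1]
4. [][](~a & b), w0   [~->-rule on 2]
5. ~[](~a & b), w0   [~->-rule on 2]
6. ~c, w0   [~&-rule on 3 (branches; this branch)]
7. ~(~a & b), w1   [~[]-rule on 5: fresh world w1, w0Rw1]
8. [](~a & b), w1   [[]-rule on 4 via w0Rw1]
9. ~b, w1   [~&-rule on 7 (branches; this branch)]
Accessibility: w0Rw1
Complete open branch: countermodel on a K-frame, so not valid in K.
T-tableau for the negation ~(([][](~a & b) -> [](~a & b)) | (a & c)):
1. ~(([][](~a & b) -> [](~a & b)) | (a & c)), w0
2. ~([][](~a & b) -> [](~a & b)), w0   [~|-rule on 1]
3. ~(a & c), w0   [~|-rule on 1]
4. [][](~a & b), w0   [~->-rule on 2]
5. ~[](~a & b), w0   [~->-rule on 2]
6. [](~a & b), w0   [[]-rule on 4 via w0Rw0]
7. ~a & b, w0   [[]-rule on 6 via w0Rw0]
8. ~a, w0   [&-rule on 7]
9. b, w0   [&-rule on 7]
10. ~c, w0   [~&-rule on 3 (branches; this branch)]
11. ~(~a & b), w1   [~[]-rule on 5: fresh world w1, w0Rw1]
12. [](~a & b), w1   [[]-rule on 4 via w0Rw1]
13. ~a & b, w1   [[]-rule on 6 via w0Rw1]
14. ~a, w1   [&-rule on 13]
15. b, w1   [&-rule on 13]
16. ~b, w1   [~&-rule on 11 (branches; this branch)]
Accessibility: w0Rw0, w0Rw1, w1Rw1
Branch closes: b and ~b both at w1.
Every branch closes (one shown): valid in T, hence also in S4, S5 (every theorem of T is a theorem of S4 and S5).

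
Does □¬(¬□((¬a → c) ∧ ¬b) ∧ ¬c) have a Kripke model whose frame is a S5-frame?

1. □¬(¬□((¬a → c) ∧ ¬b) ∧ ¬c), u
2. ¬(¬□((¬a → c) ∧ ¬b) ∧ ¬c), u
3. c, u
Accessibility: uRu

Satisfiable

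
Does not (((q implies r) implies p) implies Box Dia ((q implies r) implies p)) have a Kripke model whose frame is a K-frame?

1. not (((q implies r) implies p) implies Box Dia ((q implies r) implies p)), u
2. (q implies r) implies p, u
3. not Box Dia ((q implies r) implies p), u
4. p, u
5. not Dia ((q implies r) implies p), v
Accessibility: uRv

Satisfiable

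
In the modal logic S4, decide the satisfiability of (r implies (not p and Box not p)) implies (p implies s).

1. (r implies (not p and Box not p)) implies (p implies s), 0
2. p implies s, 0   [implies-rule on 1 (branches; this branch)]
3. s, 0   [implies-rule on 2 (branches; this branch)]
Accessibility: 0R0

Yes, satisfiable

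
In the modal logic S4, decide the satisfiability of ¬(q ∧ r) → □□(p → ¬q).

Satisfiable

1. ¬(q ∧ r) → □□(p → ¬q), 0
2. □□(p → ¬q), 0
3. □(p → ¬q), 0
4. p → ¬q, 0
5. ¬q, 0
Accessibility: 0R0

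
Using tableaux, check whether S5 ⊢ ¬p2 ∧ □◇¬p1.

Not valid

Tableau for the negation ¬(¬p2 ∧ □◇¬p1):
1. ¬(¬p2 ∧ □◇¬p1), 0
2. ¬□◇¬p1, 0   [¬∧-rule on 1 (branches; this branch)]
3. ¬◇¬p1, 1   [¬□-rule on 2: fresh world 1, 0R1]
4. p1, 0   [¬◇-rule on 3 via 1R0]
5. p1, 1   [¬◇-rule on 3 via 1R1]
Accessibility: 0R0, 0R1, 1R0, 1R1
The negation has an open branch (countermodel exists).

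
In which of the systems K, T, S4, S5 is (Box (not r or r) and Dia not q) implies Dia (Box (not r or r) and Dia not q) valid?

T, S4, S5

T-tableau for the negation not ((Box (not r or r) and Dia not q) implies Dia (Box (not r or r) and Dia not q)):
1. not ((Box (not r or r) and Dia not q) implies Dia (Box (not r or r) and Dia not q)), 0
2. Box (not r or r) and Dia not q, 0   [neg-implies-rule on 1]
3. not Dia (Box (not r or r) and Dia not q), 0   [neg-implies-rule on 1]
4. Box (not r or r), 0   [and-rule on 2]
5. Dia not q, 0   [and-rule on 2]
6. not (Box (not r or r) and Dia not q), 0   [neg-Dia-rule on 3 via 0R0]
7. not r or r, 0   [Box-rule on 4 via 0R0]
8. not Box (not r or r), 0   [neg-and-rule on 6 (branches; this branch)]
9. r, 0   [or-rule on 7 (branches; this branch)]
10. not q, 1   [Dia-rule on 5: fresh world 1, 0R1]
11. not (Box (not r or r) and Dia not q), 1   [neg-Dia-rule on 3 via 0R1]
12. not r or r, 1   [Box-rule on 4 via 0R1]
13. not Box (not r or r), 1   [neg-and-rule on 11 (branches; this branch)]
14. r, 1   [or-rule on 12 (branches; this branch)]
15. not (not r or r), 2   [neg-Box-rule on 8: fresh world 2, 0R2]
16. r, 2   [neg-or-rule on 15]
17. not r, 2   [neg-or-rule on 15]
Accessibility: 0R0, 0R1, 0R2, 1R1, 2R2
Branch closes: r and not r both at 2.
Every branch closes (one shown): valid in T, hence also in S4, S5 (every theorem of T is a theorem of S4 and S5).
K-tableau for the negation not ((Box (not r or r) and Dia not q) implies Dia (Box (not r or r) and Dia not q)):
1. not ((Box (not r or r) and Dia not q) implies Dia (Box (not r or r) and Dia not q)), 0
2. Box (not r or r) and Dia not q, 0   [neg-implies-rule on 1]
3. not Dia (Box (not r or r) and Dia not q), 0   [neg-implies-rule on 1]
4. Box (not r or r), 0   [and-rule on 2]
5. Dia not q, 0   [and-rule on 2]
6. not q, 1   [Dia-rule on 5: fresh world 1, 0R1]
7. not (Box (not r or r) and Dia not q), 1   [neg-Dia-rule on 3 via 0R1]
8. not r or r, 1   [Box-rule on 4 via 0R1]
9. not Dia not q, 1   [neg-and-rule on 7 (branches; this branch)]
10. r, 1   [or-rule on 8 (branches; this branch)]
Accessibility: 0R1
Complete open branch: countermodel on a K-frame, so not valid in K.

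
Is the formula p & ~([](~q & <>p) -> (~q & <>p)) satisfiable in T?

Unsatisfiable

1. p & ~([](~q & <>p) -> (~q & <>p)), u
2. p, u   [&-rule on 1]
3. ~([](~q & <>p) -> (~q & <>p)), u   [&-rule on 1]
4. [](~q & <>p), u   [~->-rule on 3]
5. ~(~q & <>p), u   [~->-rule on 3]
6. ~q & <>p, u   [[]-rule on 4 via uRu]
7. ~q, u   [&-rule on 6]
8. <>p, u   [&-rule on 6]
9. ~<>p, u   [~&-rule on 5 (branches; this branch)]
10. ~p, u   [~<>-rule on 9 via uRu]
Accessibility: uRu
Branch closes: p and ~p both at u.
(One branch shown.) All branches close.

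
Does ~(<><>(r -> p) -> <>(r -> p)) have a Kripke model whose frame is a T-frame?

1. ~(<><>(r -> p) -> <>(r -> p)), u
2. <><>(r -> p), u
3. ~<>(r -> p), u
4. ~(r -> p), u
5. r, u
6. ~p, u
7. <>(r -> p), v
8. ~(r -> p), v
9. r, v
10. ~p, v
11. r -> p, w
12. p, w
Accessibility: uRu, uRv, vRv, vRw, wRw

Satisfiable (open branch found)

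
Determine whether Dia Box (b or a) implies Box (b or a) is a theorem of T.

Invalid (countermodel exists)

Tableau for the negation not (Dia Box (b or a) implies Box (b or a)):
1. not (Dia Box (b or a) implies Box (b or a)), 0
2. Dia Box (b or a), 0   [neg-implies-rule on 1]
3. not Box (b or a), 0   [neg-implies-rule on 1]
4. Box (b or a), 1   [Dia-rule on 2: fresh world 1, 0R1]
5. b or a, 1   [Box-rule on 4 via 1R1]
6. a, 1   [or-rule on 5 (branches; this branch)]
7. not (b or a), 2   [neg-Box-rule on 3: fresh world 2, 0R2]
8. not b, 2   [neg-or-rule on 7]
9. not a, 2   [neg-or-rule on 7]
Accessibility: 0R0, 0R1, 0R2, 1R1, 2R2
The negation has an open branch (countermodel exists).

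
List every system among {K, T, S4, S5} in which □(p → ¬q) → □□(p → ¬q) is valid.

S4, S5

T-tableau for the negation ¬(□(p → ¬q) → □□(p → ¬q)):
1. ¬(□(p → ¬q) → □□(p → ¬q)), 0
2. □(p → ¬q), 0
3. ¬□□(p → ¬q), 0
4. p → ¬q, 0
5. ¬q, 0
6. ¬□(p → ¬q), 1
7. p → ¬q, 1
8. ¬q, 1
9. ¬(p → ¬q), 2
10. p, 2
11. q, 2
Accessibility: 0R0, 0R1, 1R1, 1R2, 2R2
Complete open branch: countermodel on a T-frame, so not valid in T, nor in K (the same frame is also a K-frame).
S4-tableau for the negation ¬(□(p → ¬q) → □□(p → ¬q)):
1. ¬(□(p → ¬q) → □□(p → ¬q)), 0
2. □(p → ¬q), 0
3. ¬□□(p → ¬q), 0
4. p → ¬q, 0
5. ¬q, 0
6. ¬□(p → ¬q), 1
7. p → ¬q, 1
8. ¬q, 1
9. ¬(p → ¬q), 2
10. p, 2
11. q, 2
12. p → ¬q, 2
13. ¬q, 2
Accessibility: 0R0, 0R1, 0R2, 1R1, 1R2, 2R2
Branch closes: q and ¬q both at 2.
Every branch closes (one shown): valid in S4, hence also in S5 (every theorem of S4 is a theorem of S5).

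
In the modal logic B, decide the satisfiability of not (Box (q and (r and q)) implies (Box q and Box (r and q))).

1. not (Box (q and (r and q)) implies (Box q and Box (r and q))), 0
2. Box (q and (r and q)), 0   [neg-implies-rule on 1]
3. not (Box q and Box (r and q)), 0   [neg-implies-rule on 1]
4. q and (r and q), 0   [Box-rule on 2 via 0R0]
5. q, 0   [and-rule on 4]
6. r and q, 0   [and-rule on 4]
7. r, 0   [and-rule on 6]
8. not Box (r and q), 0   [neg-and-rule on 3 (branches; this branch)]
9. not (r and q), 1   [neg-Box-rule on 8: fresh world 1, 0R1]
10. q and (r and q), 1   [Box-rule on 2 via 0R1]
11. q, 1   [and-rule on 10]
12. r and q, 1   [and-rule on 10]
13. r, 1   [and-rule on 12]
14. not q, 1   [neg-and-rule on 9 (branches; this branch)]
Accessibility: 0R0, 0R1, 1R0, 1R1
Branch closes: q and not q both at 1.
Every branch closes; the branch above is one of them.

No, unsatisfiable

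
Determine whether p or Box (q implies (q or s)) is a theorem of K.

Tableau for the negation not (p or Box (q implies (q or s))):
1. not (p or Box (q implies (q or s))), w0
2. not p, w0   [neg-or-rule on 1]
3. not Box (q implies (q or s)), w0   [neg-or-rule on 1]
4. not (q implies (q or s)), w1   [neg-Box-rule on 3: fresh world w1, w0Rw1]
5. q, w1   [neg-implies-rule on 4]
6. not (q or s), w1   [neg-implies-rule on 4]
7. not q, w1   [neg-or-rule on 6]
8. not s, w1   [neg-or-rule on 6]
Accessibility: w0Rw1
Branch closes: q and not q both at w1.
All branches of the negation close; one closing branch shown above.

Yes, valid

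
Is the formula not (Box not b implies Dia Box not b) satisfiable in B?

1. not (Box not b implies Dia Box not b), w0
2. Box not b, w0
3. not Dia Box not b, w0
4. not b, w0
5. not Box not b, w0
6. b, w1
7. not b, w1
Accessibility: w0Rw0, w0Rw1, w1Rw0, w1Rw1
Branch closes: b and not b both at w1.
Every branch closes; the branch above is one of them.

Unsatisfiable (every branch closes)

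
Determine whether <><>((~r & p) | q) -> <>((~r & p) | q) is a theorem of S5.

Tableau for the negation ~(<><>((~r & p) | q) -> <>((~r & p) | q)):
1. ~(<><>((~r & p) | q) -> <>((~r & p) | q)), u
2. <><>((~r & p) | q), u
3. ~<>((~r & p) | q), u
4. ~((~r & p) | q), u
5. ~(~r & p), u
6. ~q, u
7. ~p, u
8. <>((~r & p) | q), v
9. ~((~r & p) | q), v
10. ~(~r & p), v
11. ~q, v
12. ~p, v
13. (~r & p) | q, w
14. ~((~r & p) | q), w
15. ~(~r & p), w
16. ~q, w
17. ~r & p, w
18. ~r, w
19. p, w
20. ~p, w
Accessibility: uRu, uRv, uRw, vRu, vRv, vRw, wRu, wRv, wRw
Branch closes: p and ~p both at w.
All branches of the negation close; one closing branch shown above.

Yes, valid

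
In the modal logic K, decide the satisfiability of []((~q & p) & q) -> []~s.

1. []((~q & p) & q) -> []~s, 0
2. []~s, 0   [->-rule on 1 (branches; this branch)]

Satisfiable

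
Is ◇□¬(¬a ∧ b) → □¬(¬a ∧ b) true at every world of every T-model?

Tableau for the negation ¬(◇□¬(¬a ∧ b) → □¬(¬a ∧ b)):
1. ¬(◇□¬(¬a ∧ b) → □¬(¬a ∧ b)), w0
2. ◇□¬(¬a ∧ b), w0   [¬→-rule on 1]
3. ¬□¬(¬a ∧ b), w0   [¬→-rule on 1]
4. □¬(¬a ∧ b), w1   [◇-rule on 2: fresh world w1, w0Rw1]
5. ¬(¬a ∧ b), w1   [□-rule on 4 via w1Rw1]
6. ¬b, w1   [¬∧-rule on 5 (branches; this branch)]
7. ¬a ∧ b, w2   [¬□-rule on 3: fresh world w2, w0Rw2]
8. ¬a, w2   [∧-rule on 7]
9. b, w2   [∧-rule on 7]
Accessibility: w0Rw0, w0Rw1, w0Rw2, w1Rw1, w2Rw2
The negation has an open branch (countermodel exists).

Not valid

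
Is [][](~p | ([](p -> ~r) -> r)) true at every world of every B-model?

No, not valid

Tableau for the negation ~[][](~p | ([](p -> ~r) -> r)):
1. ~[][](~p | ([](p -> ~r) -> r)), w0
2. ~[](~p | ([](p -> ~r) -> r)), w1
3. ~(~p | ([](p -> ~r) -> r)), w2
4. p, w2
5. ~([](p -> ~r) -> r), w2
6. [](p -> ~r), w2
7. ~r, w2
8. p -> ~r, w1
9. p -> ~r, w2
10. ~r, w1
Accessibility: w0Rw0, w0Rw1, w1Rw0, w1Rw1, w1Rw2, w2Rw1, w2Rw2
The negation has an open branch (countermodel exists).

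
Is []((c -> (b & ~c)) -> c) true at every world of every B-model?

No, not valid

Tableau for the negation ~[]((c -> (b & ~c)) -> c):
1. ~[]((c -> (b & ~c)) -> c), u
2. ~((c -> (b & ~c)) -> c), v
3. c -> (b & ~c), v
4. ~c, v
5. b & ~c, v
6. b, v
Accessibility: uRu, uRv, vRu, vRv
The negation has an open branch (countermodel exists).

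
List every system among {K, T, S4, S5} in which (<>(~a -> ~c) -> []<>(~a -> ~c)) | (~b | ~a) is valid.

S4-tableau for the negation ~((<>(~a -> ~c) -> []<>(~a -> ~c)) | (~b | ~a)):
1. ~((<>(~a -> ~c) -> []<>(~a -> ~c)) | (~b | ~a)), 0
2. ~(<>(~a -> ~c) -> []<>(~a -> ~c)), 0
3. ~(~b | ~a), 0
4. <>(~a -> ~c), 0
5. ~[]<>(~a -> ~c), 0
6. b, 0
7. a, 0
8. ~a -> ~c, 1
9. ~c, 1
10. ~<>(~a -> ~c), 2
11. ~(~a -> ~c), 2
12. ~a, 2
13. c, 2
Accessibility: 0R0, 0R1, 0R2, 1R1, 2R2
Complete open branch: countermodel on an S4-frame, so not valid in S4, nor in K, T (the same frame is also a K-frame and a T-frame).
S5-tableau for the negation ~((<>(~a -> ~c) -> []<>(~a -> ~c)) | (~b | ~a)):
1. ~((<>(~a -> ~c) -> []<>(~a -> ~c)) | (~b | ~a)), 0
2. ~(<>(~a -> ~c) -> []<>(~a -> ~c)), 0
3. ~(~b | ~a), 0
4. <>(~a -> ~c), 0
5. ~[]<>(~a -> ~c), 0
6. b, 0
7. a, 0
8. ~a -> ~c, 1
9. ~c, 1
10. ~<>(~a -> ~c), 2
11. ~(~a -> ~c), 0
12. ~a, 0
13. c, 0
Accessibility: 0R0, 0R1, 0R2, 1R0, 1R1, 1R2, 2R0, 2R1, 2R2
Branch closes: a and ~a both at 0.
Every branch closes (one shown): valid in S5.

S5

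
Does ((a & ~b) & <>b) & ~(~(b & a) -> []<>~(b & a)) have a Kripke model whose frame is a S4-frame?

1. ((a & ~b) & <>b) & ~(~(b & a) -> []<>~(b & a)), w0
2. (a & ~b) & <>b, w0
3. ~(~(b & a) -> []<>~(b & a)), w0
4. a & ~b, w0
5. <>b, w0
6. ~(b & a), w0
7. ~[]<>~(b & a), w0
8. a, w0
9. ~b, w0
10. b, w1
11. ~<>~(b & a), w2
12. b & a, w2
13. b, w2
14. a, w2
Accessibility: w0Rw0, w0Rw1, w0Rw2, w1Rw1, w2Rw2

Satisfiable (open branch found)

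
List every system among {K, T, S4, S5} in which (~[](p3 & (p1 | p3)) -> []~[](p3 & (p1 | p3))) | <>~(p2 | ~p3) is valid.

S4-tableau for the negation ~((~[](p3 & (p1 | p3)) -> []~[](p3 & (p1 | p3))) | <>~(p2 | ~p3)):
1. ~((~[](p3 & (p1 | p3)) -> []~[](p3 & (p1 | p3))) | <>~(p2 | ~p3)), u
2. ~(~[](p3 & (p1 | p3)) -> []~[](p3 & (p1 | p3))), u   [~|-rule on 1]
3. ~<>~(p2 | ~p3), u   [~|-rule on 1]
4. ~[](p3 & (p1 | p3)), u   [~->-rule on 2]
5. ~[]~[](p3 & (p1 | p3)), u   [~->-rule on 2]
6. p2 | ~p3, u   [~<>-rule on 3 via uRu]
7. ~p3, u   [|-rule on 6 (branches; this branch)]
8. ~(p3 & (p1 | p3)), v   [~[]-rule on 4: fresh world v, uRv]
9. p2 | ~p3, v   [~<>-rule on 3 via uRv]
10. ~(p1 | p3), v   [~&-rule on 8 (branches; this branch)]
11. ~p1, v   [~|-rule on 10]
12. ~p3, v   [~|-rule on 10]
13. [](p3 & (p1 | p3)), w   [~[]-rule on 5: fresh world w, uRw]
14. p2 | ~p3, w   [~<>-rule on 3 via uRw]
15. p3 & (p1 | p3), w   [[]-rule on 13 via wRw]
16. p3, w   [&-rule on 15]
17. p1 | p3, w   [&-rule on 15]
18. p2, w   [|-rule on 14 (branches; this branch)]
Accessibility: uRu, uRv, uRw, vRv, wRw
Complete open branch: countermodel on an S4-frame, so not valid in S4, nor in K, T (the same frame is also a K-frame and a T-frame).
S5-tableau for the negation ~((~[](p3 & (p1 | p3)) -> []~[](p3 & (p1 | p3))) | <>~(p2 | ~p3)):
1. ~((~[](p3 & (p1 | p3)) -> []~[](p3 & (p1 | p3))) | <>~(p2 | ~p3)), u
2. ~(~[](p3 & (p1 | p3)) -> []~[](p3 & (p1 | p3))), u   [~|-rule on 1]
3. ~<>~(p2 | ~p3), u   [~|-rule on 1]
4. ~[](p3 & (p1 | p3)), u   [~->-rule on 2]
5. ~[]~[](p3 & (p1 | p3)), u   [~->-rule on 2]
6. p2 | ~p3, u   [~<>-rule on 3 via uRu]
7. p2, u   [|-rule on 6 (branches; this branch)]
8. ~(p3 & (p1 | p3)), v   [~[]-rule on 4: fresh world v, uRv]
9. p2 | ~p3, v   [~<>-rule on 3 via uRv]
10. ~(p1 | p3), v   [~&-rule on 8 (branches; this branch)]
11. ~p1, v   [~|-rule on 10]
12. ~p3, v   [~|-rule on 10]
13. [](p3 & (p1 | p3)), w   [~[]-rule on 5: fresh world w, uRw]
14. p2 | ~p3, w   [~<>-rule on 3 via uRw]
15. p3 & (p1 | p3), u   [[]-rule on 13 via wRu]
16. p3, u   [&-rule on 15]
17. p1 | p3, u   [&-rule on 15]
18. p3 & (p1 | p3), v   [[]-rule on 13 via wRv]
19. p3, v   [&-rule on 18]
20. p1 | p3, v   [&-rule on 18]
Accessibility: uRu, uRv, uRw, vRu, vRv, vRw, wRu, wRv, wRw
Branch closes: p3 and ~p3 both at v.
Every branch closes (one shown): valid in S5.

S5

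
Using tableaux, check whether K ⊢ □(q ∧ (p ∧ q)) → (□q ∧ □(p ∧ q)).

Valid

Tableau for the negation ¬(□(q ∧ (p ∧ q)) → (□q ∧ □(p ∧ q))):
1. ¬(□(q ∧ (p ∧ q)) → (□q ∧ □(p ∧ q))), w0
2. □(q ∧ (p ∧ q)), w0
3. ¬(□q ∧ □(p ∧ q)), w0
4. ¬□(p ∧ q), w0
5. ¬(p ∧ q), w1
6. q ∧ (p ∧ q), w1
7. q, w1
8. p ∧ q, w1
9. p, w1
10. ¬q, w1
Accessibility: w0Rw1
Branch closes: q and ¬q both at w1.
Every branch of the negation's tableau closes; the branch above is one of them.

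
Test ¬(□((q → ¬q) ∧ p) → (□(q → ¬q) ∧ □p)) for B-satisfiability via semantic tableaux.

Unsatisfiable (every branch closes)

1. ¬(□((q → ¬q) ∧ p) → (□(q → ¬q) ∧ □p)), u
2. □((q → ¬q) ∧ p), u   [¬→-rule on 1]
3. ¬(□(q → ¬q) ∧ □p), u   [¬→-rule on 1]
4. (q → ¬q) ∧ p, u   [□-rule on 2 via uRu]
5. q → ¬q, u   [∧-rule on 4]
6. p, u   [∧-rule on 4]
7. ¬□(q → ¬q), u   [¬∧-rule on 3 (branches; this branch)]
8. ¬q, u   [→-rule on 5 (branches; this branch)]
9. ¬(q → ¬q), v   [¬□-rule on 7: fresh world v, uRv]
10. q, v   [¬→-rule on 9]
11. (q → ¬q) ∧ p, v   [□-rule on 2 via uRv]
12. q → ¬q, v   [∧-rule on 11]
13. p, v   [∧-rule on 11]
14. ¬q, v   [→-rule on 12 (branches; this branch)]
Accessibility: uRu, uRv, vRu, vRv
Branch closes: q and ¬q both at v.
(One branch shown.) All branches close.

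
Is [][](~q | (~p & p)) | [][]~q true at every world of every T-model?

Tableau for the negation ~([][](~q | (~p & p)) | [][]~q):
1. ~([][](~q | (~p & p)) | [][]~q), u
2. ~[][](~q | (~p & p)), u   [~|-rule on 1]
3. ~[][]~q, u   [~|-rule on 1]
4. ~[](~q | (~p & p)), v   [~[]-rule on 2: fresh world v, uRv]
5. ~[]~q, w   [~[]-rule on 3: fresh world w, uRw]
6. ~(~q | (~p & p)), x   [~[]-rule on 4: fresh world x, vRx]
7. q, x   [~|-rule on 6]
8. ~(~p & p), x   [~|-rule on 6]
9. ~p, x   [~&-rule on 8 (branches; this branch)]
10. q, y   [~[]-rule on 5: fresh world y, wRy]
Accessibility: uRu, uRv, uRw, vRv, vRx, wRw, wRy, xRx, yRy
The negation has an open branch (countermodel exists).

Invalid (countermodel exists)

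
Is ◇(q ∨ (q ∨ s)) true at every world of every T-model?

No, not valid

Tableau for the negation ¬◇(q ∨ (q ∨ s)):
1. ¬◇(q ∨ (q ∨ s)), 0
2. ¬(q ∨ (q ∨ s)), 0   [¬◇-rule on 1 via 0R0]
3. ¬q, 0   [¬∨-rule on 2]
4. ¬(q ∨ s), 0   [¬∨-rule on 2]
5. ¬s, 0   [¬∨-rule on 4]
Accessibility: 0R0
The negation has an open branch (countermodel exists).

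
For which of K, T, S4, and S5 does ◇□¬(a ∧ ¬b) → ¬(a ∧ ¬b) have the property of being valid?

S5-tableau for the negation ¬(◇□¬(a ∧ ¬b) → ¬(a ∧ ¬b)):
1. ¬(◇□¬(a ∧ ¬b) → ¬(a ∧ ¬b)), 0
2. ◇□¬(a ∧ ¬b), 0
3. a ∧ ¬b, 0
4. a, 0
5. ¬b, 0
6. □¬(a ∧ ¬b), 1
7. ¬(a ∧ ¬b), 0
8. ¬(a ∧ ¬b), 1
9. b, 0
Accessibility: 0R0, 0R1, 1R0, 1R1
Branch closes: b and ¬b both at 0.
Every branch closes (one shown): valid in S5.
S4-tableau for the negation ¬(◇□¬(a ∧ ¬b) → ¬(a ∧ ¬b)):
1. ¬(◇□¬(a ∧ ¬b) → ¬(a ∧ ¬b)), 0
2. ◇□¬(a ∧ ¬b), 0
3. a ∧ ¬b, 0
4. a, 0
5. ¬b, 0
6. □¬(a ∧ ¬b), 1
7. ¬(a ∧ ¬b), 1
8. b, 1
Accessibility: 0R0, 0R1, 1R1
Complete open branch: countermodel on an S4-frame, so not valid in S4, nor in K, T (the same frame is also a K-frame and a T-frame).

S5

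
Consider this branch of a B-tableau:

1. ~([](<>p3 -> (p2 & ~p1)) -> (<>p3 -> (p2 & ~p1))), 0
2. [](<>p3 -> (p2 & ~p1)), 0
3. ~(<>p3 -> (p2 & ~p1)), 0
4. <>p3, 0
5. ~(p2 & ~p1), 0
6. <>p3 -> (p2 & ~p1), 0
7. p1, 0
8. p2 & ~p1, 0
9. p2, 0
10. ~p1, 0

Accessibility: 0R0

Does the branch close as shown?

Both p1 and ~p1 appear at 0.

Closed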